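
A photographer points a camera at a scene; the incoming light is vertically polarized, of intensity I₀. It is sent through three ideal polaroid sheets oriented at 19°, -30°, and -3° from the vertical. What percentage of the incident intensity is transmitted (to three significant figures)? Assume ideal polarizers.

I₁ = I₀ cos²(19° − 0°) = I₀ cos²(19°) = 0.894 I₀.
I₂ = I₁ cos²(-30° − 19°) = 0.894 I₀ · cos²(49°) = 0.3848 I₀.
I₃ = I₂ cos²(-3° + 30°) = 0.3848 I₀ · cos²(27°) = 0.3055 I₀.
That is 30.55% of the incident intensity.

≈ 30.5%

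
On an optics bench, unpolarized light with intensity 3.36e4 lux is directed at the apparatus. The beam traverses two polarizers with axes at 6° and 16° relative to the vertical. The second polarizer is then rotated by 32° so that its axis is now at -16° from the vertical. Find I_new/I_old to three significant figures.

Before rotation:
Unpolarized light through the first polarizer → I₁ = ½ I₀, now polarized at 6°.
I₂ = I₁ cos²(16° − 6°) = 0.5 I₀ · cos²(10°) = 0.4849 I₀.
After rotation:
Unpolarized light through the first polarizer → I₁ = ½ I₀, now polarized at 6°.
I₂ = I₁ cos²(-16° − 6°) = 0.5 I₀ · cos²(22°) = 0.4298 I₀.
Ratio = 0.4298 / 0.4849 = 0.8864.

I_new/I_old ≈ 0.886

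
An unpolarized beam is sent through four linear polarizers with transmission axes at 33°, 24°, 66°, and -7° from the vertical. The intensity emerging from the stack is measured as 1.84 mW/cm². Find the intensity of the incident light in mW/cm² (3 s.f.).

I₀ ≈ 79.9 mW/cm²

Unpolarized light through the first polarizer → I₁ = ½ I₀, now polarized at 33°.
I₂ = I₁ cos²(24° − 33°) = 0.5 I₀ · cos²(9°) = 0.4878 I₀.
I₃ = I₂ cos²(66° − 24°) = 0.4878 I₀ · cos²(42°) = 0.2694 I₀.
I₄ = I₃ cos²(-7° − 66°) = 0.2694 I₀ · cos²(73°) = 0.02303 I₀.
So 1.84 mW/cm² = 0.02303 I₀, giving I₀ = 1.84/0.02303 = 79.91 mW/cm².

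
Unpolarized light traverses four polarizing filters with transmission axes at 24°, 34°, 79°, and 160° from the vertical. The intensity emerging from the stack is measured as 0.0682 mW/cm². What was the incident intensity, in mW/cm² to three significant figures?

Unpolarized light through the first polarizer → I₁ = ½ I₀, now polarized at 24°.
I₂ = I₁ cos²(34° − 24°) = 0.5 I₀ · cos²(10°) = 0.4849 I₀.
I₃ = I₂ cos²(79° − 34°) = 0.4849 I₀ · cos²(45°) = 0.2425 I₀.
I₄ = I₃ cos²(160° − 79°) = 0.2425 I₀ · cos²(81°) = 0.005933 I₀.
So 0.0682 mW/cm² = 0.005933 I₀, giving I₀ = 0.0682/0.005933 = 11.49 mW/cm².

I₀ ≈ 11.5 mW/cm²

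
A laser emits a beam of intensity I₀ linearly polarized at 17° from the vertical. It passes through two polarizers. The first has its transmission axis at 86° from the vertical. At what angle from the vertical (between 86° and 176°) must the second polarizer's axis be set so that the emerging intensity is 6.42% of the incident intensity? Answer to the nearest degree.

θ ≈ 131°

I₁ = I₀ cos²(86° − 17°) = I₀ cos²(69°) = 0.1284 I₀.
Need I₂/I₀ = 0.0642, so cos²(θ − 86°) = 0.0642 / 0.1284 = 0.4999.
θ − 86° = arccos(√0.4999) = 45.0°, giving θ ≈ 86 + 45.0 = 131.0°.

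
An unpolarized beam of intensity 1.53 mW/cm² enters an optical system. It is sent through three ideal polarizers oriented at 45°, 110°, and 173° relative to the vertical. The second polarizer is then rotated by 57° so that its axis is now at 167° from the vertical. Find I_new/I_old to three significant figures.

I_new/I_old ≈ 7.54

Before rotation:
Unpolarized light through the first polarizer → I₁ = ½ I₀, now polarized at 45°.
I₂ = I₁ cos²(110° − 45°) = 0.5 I₀ · cos²(65°) = 0.0893 I₀.
I₃ = I₂ cos²(173° − 110°) = 0.0893 I₀ · cos²(63°) = 0.01841 I₀.
After rotation:
Unpolarized light through the first polarizer → I₁ = ½ I₀, now polarized at 45°.
Angle between axes 1 and 2: 58°. I₂ = 0.5 I₀ · cos²(58°) = 0.1404 I₀.
I₃ = I₂ cos²(173° − 167°) = 0.1404 I₀ · cos²(6°) = 0.1389 I₀.
Ratio = 0.1389 / 0.01841 = 7.545.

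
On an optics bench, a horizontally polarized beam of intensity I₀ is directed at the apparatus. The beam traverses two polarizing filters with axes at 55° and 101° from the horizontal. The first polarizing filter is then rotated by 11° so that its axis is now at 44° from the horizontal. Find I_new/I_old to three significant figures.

I_new/I_old ≈ 0.967

Before rotation:
I₁ = I₀ cos²(55° − 0°) = I₀ cos²(55°) = 0.329 I₀.
I₂ = I₁ cos²(101° − 55°) = 0.329 I₀ · cos²(46°) = 0.1588 I₀.
After rotation:
I₁ = I₀ cos²(44° − 0°) = I₀ cos²(44°) = 0.5174 I₀.
I₂ = I₁ cos²(101° − 44°) = 0.5174 I₀ · cos²(57°) = 0.1535 I₀.
Ratio = 0.1535 / 0.1588 = 0.9669.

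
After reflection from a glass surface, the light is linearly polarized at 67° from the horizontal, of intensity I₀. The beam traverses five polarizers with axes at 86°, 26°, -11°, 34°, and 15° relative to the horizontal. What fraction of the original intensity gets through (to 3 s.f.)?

≈ 0.0637 I₀

I₁ = I₀ cos²(86° − 67°) = I₀ cos²(19°) = 0.894 I₀.
I₂ = I₁ cos²(26° − 86°) = 0.894 I₀ · cos²(60°) = 0.2235 I₀.
I₃ = I₂ cos²(-11° − 26°) = 0.2235 I₀ · cos²(37°) = 0.1426 I₀.
I₄ = I₃ cos²(34° + 11°) = 0.1426 I₀ · cos²(45°) = 0.07128 I₀.
I₅ = I₄ cos²(15° − 34°) = 0.07128 I₀ · cos²(19°) = 0.06372 I₀.
Transmitted fraction = 0.06372.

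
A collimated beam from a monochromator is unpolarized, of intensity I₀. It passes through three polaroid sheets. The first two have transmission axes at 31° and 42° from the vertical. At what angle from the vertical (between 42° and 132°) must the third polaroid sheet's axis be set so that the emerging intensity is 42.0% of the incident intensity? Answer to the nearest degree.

θ ≈ 63°

Unpolarized light through the first polarizer → I₁ = ½ I₀, now polarized at 31°.
I₂ = I₁ cos²(42° − 31°) = 0.5 I₀ · cos²(11°) = 0.4818 I₀.
Need I₃/I₀ = 0.42, so cos²(θ − 42°) = 0.42 / 0.4818 = 0.8717.
θ − 42° = arccos(√0.8717) = 21.0°, giving θ ≈ 42 + 21.0 = 63.0°.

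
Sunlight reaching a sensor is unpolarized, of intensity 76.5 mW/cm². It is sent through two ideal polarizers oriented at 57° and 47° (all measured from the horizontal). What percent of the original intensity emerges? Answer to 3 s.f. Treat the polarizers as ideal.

Unpolarized light through the first polarizer → I₁ = 76.5 mW/cm²/2 = 38.25 mW/cm², polarized at 57°.
I₂ = I₁ · cos²(10°) = 38.25 · 0.9698 = 37.1 mW/cm².
That is 48.49% of the incident intensity.

≈ 48.5%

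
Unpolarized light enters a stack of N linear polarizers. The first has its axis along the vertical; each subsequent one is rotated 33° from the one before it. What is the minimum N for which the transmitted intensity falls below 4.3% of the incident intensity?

N = 8

First polarizer halves the unpolarized light: factor 1/2.
Each further stage multiplies by cos²(33°) = 0.7034.
After N polarizers: T = 0.5·0.7034^(N−1). Require T < 0.043 ⇒ N−1 > ln(0.043/0.5)/ln(0.7034) = 6.97, so N−1 ≥ 7 and N = 8.
Check: N=8 gives T = 0.04258 < 0.043; N=7 gives T = 0.06054.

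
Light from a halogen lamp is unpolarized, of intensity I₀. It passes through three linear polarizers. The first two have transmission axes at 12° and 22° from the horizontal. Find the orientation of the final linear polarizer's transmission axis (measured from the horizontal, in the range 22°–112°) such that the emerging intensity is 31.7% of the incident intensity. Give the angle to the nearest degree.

θ ≈ 58°

Unpolarized light through the first polarizer → I₁ = ½ I₀, now polarized at 12°.
I₂ = I₁ cos²(22° − 12°) = 0.5 I₀ · cos²(10°) = 0.4849 I₀.
Need I₃/I₀ = 0.317, so cos²(θ − 22°) = 0.317 / 0.4849 = 0.6537.
θ − 22° = arccos(√0.6537) = 36.0°, giving θ ≈ 22 + 36.0 = 58.0°.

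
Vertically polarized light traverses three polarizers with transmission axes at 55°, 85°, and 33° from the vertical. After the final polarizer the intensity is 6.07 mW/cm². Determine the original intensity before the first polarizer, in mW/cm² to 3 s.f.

I₀ ≈ 64.9 mW/cm²

I₁ = I₀ cos²(55° − 0°) = I₀ cos²(55°) = 0.329 I₀.
I₂ = I₁ cos²(85° − 55°) = 0.329 I₀ · cos²(30°) = 0.2467 I₀.
I₃ = I₂ cos²(33° − 85°) = 0.2467 I₀ · cos²(52°) = 0.09353 I₀.
So 6.07 mW/cm² = 0.09353 I₀, giving I₀ = 6.07/0.09353 = 64.9 mW/cm².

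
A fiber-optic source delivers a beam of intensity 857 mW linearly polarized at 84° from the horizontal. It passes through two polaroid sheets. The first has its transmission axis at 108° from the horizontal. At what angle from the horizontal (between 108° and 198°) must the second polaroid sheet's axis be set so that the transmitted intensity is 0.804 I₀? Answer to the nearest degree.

I₁ = I₀ cos²(108° − 84°) = I₀ cos²(24°) = 0.8346 I₀.
Need I₂/I₀ = 0.804, so cos²(θ − 108°) = 0.804 / 0.8346 = 0.9634.
θ − 108° = arccos(√0.9634) = 11.0°, giving θ ≈ 108 + 11.0 = 119.0°.

θ ≈ 119°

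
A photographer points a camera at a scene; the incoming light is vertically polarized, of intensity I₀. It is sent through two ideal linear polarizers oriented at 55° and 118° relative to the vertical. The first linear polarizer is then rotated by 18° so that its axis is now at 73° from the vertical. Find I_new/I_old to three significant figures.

Before rotation:
I₁ = I₀ cos²(55° − 0°) = I₀ cos²(55°) = 0.329 I₀.
I₂ = I₁ cos²(118° − 55°) = 0.329 I₀ · cos²(63°) = 0.06781 I₀.
After rotation:
I₁ = I₀ cos²(73° − 0°) = I₀ cos²(73°) = 0.08548 I₀.
I₂ = I₁ cos²(118° − 73°) = 0.08548 I₀ · cos²(45°) = 0.04274 I₀.
Ratio = 0.04274 / 0.06781 = 0.6303.

I_new/I_old ≈ 0.630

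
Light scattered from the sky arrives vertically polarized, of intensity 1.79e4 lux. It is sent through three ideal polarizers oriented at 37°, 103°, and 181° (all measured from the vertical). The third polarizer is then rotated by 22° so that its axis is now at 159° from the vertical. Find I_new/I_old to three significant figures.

Before rotation:
I₁ = I₀ cos²(37° − 0°) = I₀ cos²(37°) = 0.6378 I₀.
I₂ = I₁ cos²(103° − 37°) = 0.6378 I₀ · cos²(66°) = 0.1055 I₀.
I₃ = I₂ cos²(181° − 103°) = 0.1055 I₀ · cos²(78°) = 0.004561 I₀.
After rotation:
I₁ = I₀ cos²(37° − 0°) = I₀ cos²(37°) = 0.6378 I₀.
I₂ = I₁ cos²(103° − 37°) = 0.6378 I₀ · cos²(66°) = 0.1055 I₀.
I₃ = I₂ cos²(159° − 103°) = 0.1055 I₀ · cos²(56°) = 0.03299 I₀.
Ratio = 0.03299 / 0.004561 = 7.234.

I_new/I_old ≈ 7.23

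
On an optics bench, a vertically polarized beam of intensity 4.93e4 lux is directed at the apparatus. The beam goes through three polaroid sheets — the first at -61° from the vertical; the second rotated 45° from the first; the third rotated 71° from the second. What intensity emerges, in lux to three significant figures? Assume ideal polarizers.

I₁ = 4.93e4 lux · cos²(61°) = 1.159e+04 lux.
I₂ = I₁ · cos²(45°) = 1.159e+04 · 0.5 = 5794 lux.
I₃ = I₂ · cos²(71°) = 5794 · 0.106 = 614.1 lux.

I ≈ 614 lux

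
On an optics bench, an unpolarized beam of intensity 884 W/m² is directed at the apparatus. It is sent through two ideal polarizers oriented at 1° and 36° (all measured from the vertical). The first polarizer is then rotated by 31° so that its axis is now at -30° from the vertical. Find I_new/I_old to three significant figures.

Before rotation:
Unpolarized light through the first polarizer → I₁ = ½ I₀, now polarized at 1°.
I₂ = I₁ cos²(36° − 1°) = 0.5 I₀ · cos²(35°) = 0.3355 I₀.
After rotation:
Unpolarized light through the first polarizer → I₁ = ½ I₀, now polarized at -30°.
I₂ = I₁ cos²(36° + 30°) = 0.5 I₀ · cos²(66°) = 0.08272 I₀.
Ratio = 0.08272 / 0.3355 = 0.2465.

I_new/I_old ≈ 0.247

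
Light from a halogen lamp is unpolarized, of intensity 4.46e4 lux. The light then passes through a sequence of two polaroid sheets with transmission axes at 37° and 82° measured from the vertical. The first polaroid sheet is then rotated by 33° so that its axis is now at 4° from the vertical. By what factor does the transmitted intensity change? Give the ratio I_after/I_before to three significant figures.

I_new/I_old ≈ 0.0865

Before rotation:
Unpolarized light through the first polarizer → I₁ = ½ I₀, now polarized at 37°.
I₂ = I₁ cos²(82° − 37°) = 0.5 I₀ · cos²(45°) = 0.25 I₀.
After rotation:
Unpolarized light through the first polarizer → I₁ = ½ I₀, now polarized at 4°.
I₂ = I₁ cos²(82° − 4°) = 0.5 I₀ · cos²(78°) = 0.02161 I₀.
Ratio = 0.02161 / 0.25 = 0.08645.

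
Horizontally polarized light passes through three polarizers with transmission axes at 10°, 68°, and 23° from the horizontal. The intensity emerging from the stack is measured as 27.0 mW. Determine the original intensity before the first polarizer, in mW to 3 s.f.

I₀ ≈ 198 mW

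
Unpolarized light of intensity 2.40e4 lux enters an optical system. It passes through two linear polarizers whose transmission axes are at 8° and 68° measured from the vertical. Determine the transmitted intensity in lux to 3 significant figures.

I ≈ 3000 lux

Unpolarized light through the first polarizer → I₁ = 2.40e4 lux/2 = 1.2e+04 lux, polarized at 8°.
I₂ = I₁ · cos²(60°) = 1.2e+04 · 0.25 = 3000 lux.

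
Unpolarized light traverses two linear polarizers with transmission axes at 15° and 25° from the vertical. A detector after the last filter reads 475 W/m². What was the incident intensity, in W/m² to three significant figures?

I₀ ≈ 980 W/m²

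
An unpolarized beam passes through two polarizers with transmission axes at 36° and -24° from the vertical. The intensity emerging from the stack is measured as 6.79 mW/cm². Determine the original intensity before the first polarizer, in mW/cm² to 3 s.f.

Unpolarized light through the first polarizer → I₁ = ½ I₀, now polarized at 36°.
I₂ = I₁ cos²(-24° − 36°) = 0.5 I₀ · cos²(60°) = 0.125 I₀.
So 6.79 mW/cm² = 0.125 I₀, giving I₀ = 6.79/0.125 = 54.32 mW/cm².

I₀ ≈ 54.3 mW/cm²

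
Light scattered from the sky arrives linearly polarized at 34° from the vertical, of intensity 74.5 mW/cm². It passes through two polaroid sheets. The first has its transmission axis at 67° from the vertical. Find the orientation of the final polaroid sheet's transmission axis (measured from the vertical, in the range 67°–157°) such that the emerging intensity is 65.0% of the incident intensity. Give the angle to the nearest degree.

By Malus's law, I₁ = I₀ cos²(67° − 34°) = I₀ cos²(33°) = 0.7034 I₀.
Need I₂/I₀ = 0.65, so cos²(θ − 67°) = 0.65 / 0.7034 = 0.9241.
θ − 67° = arccos(√0.9241) = 16.0°, giving θ ≈ 67 + 16.0 = 83.0°.

θ ≈ 83°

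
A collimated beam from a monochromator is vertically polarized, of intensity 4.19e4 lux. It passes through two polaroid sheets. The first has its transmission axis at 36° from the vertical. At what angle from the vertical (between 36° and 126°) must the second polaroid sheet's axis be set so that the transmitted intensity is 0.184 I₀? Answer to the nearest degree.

I₁ = I₀ cos²(36° − 0°) = I₀ cos²(36°) = 0.6545 I₀.
Need I₂/I₀ = 0.184, so cos²(θ − 36°) = 0.184 / 0.6545 = 0.2811.
θ − 36° = arccos(√0.2811) = 58.0°, giving θ ≈ 36 + 58.0 = 94.0°.

θ ≈ 94°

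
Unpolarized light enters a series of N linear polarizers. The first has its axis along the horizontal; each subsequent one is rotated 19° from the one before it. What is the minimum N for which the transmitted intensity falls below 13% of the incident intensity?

N = 14

First polarizer halves the unpolarized light: factor 1/2.
Each further stage multiplies by cos²(19°) = 0.894.
After N polarizers: T = 0.5·0.894^(N−1). Require T < 0.13 ⇒ N−1 > ln(0.13/0.5)/ln(0.894) = 12.02, so N−1 ≥ 13 and N = 14.
Check: N=14 gives T = 0.1165 < 0.13; N=13 gives T = 0.1303.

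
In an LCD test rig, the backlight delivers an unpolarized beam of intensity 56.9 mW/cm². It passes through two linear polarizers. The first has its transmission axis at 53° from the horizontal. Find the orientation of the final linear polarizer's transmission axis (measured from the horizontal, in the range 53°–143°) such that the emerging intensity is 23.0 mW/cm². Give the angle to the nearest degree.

Unpolarized light through the first polarizer → I₁ = ½ I₀, now polarized at 53°.
Target fraction: 23.0 / 56.9 mW/cm² = 0.4042 of I₀.
Need I₂/I₀ = 0.4042, so cos²(θ − 53°) = 0.4042 / 0.5 = 0.8084.
θ − 53° = arccos(√0.8084) = 26.0°, giving θ ≈ 53 + 26.0 = 79.0°.

θ ≈ 79°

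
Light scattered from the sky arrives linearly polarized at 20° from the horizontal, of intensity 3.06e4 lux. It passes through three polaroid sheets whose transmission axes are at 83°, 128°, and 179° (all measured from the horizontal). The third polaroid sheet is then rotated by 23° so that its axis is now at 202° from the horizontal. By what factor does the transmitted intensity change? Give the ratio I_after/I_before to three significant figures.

I_new/I_old ≈ 0.192

Before rotation:
By Malus's law, I₁ = I₀ cos²(83° − 20°) = I₀ cos²(63°) = 0.2061 I₀.
I₂ = I₁ cos²(128° − 83°) = 0.2061 I₀ · cos²(45°) = 0.1031 I₀.
I₃ = I₂ cos²(179° − 128°) = 0.1031 I₀ · cos²(51°) = 0.04081 I₀.
After rotation:
I₁ = I₀ cos²(83° − 20°) = I₀ cos²(63°) = 0.2061 I₀.
I₂ = I₁ cos²(128° − 83°) = 0.2061 I₀ · cos²(45°) = 0.1031 I₀.
I₃ = I₂ cos²(202° − 128°) = 0.1031 I₀ · cos²(74°) = 0.00783 I₀.
Ratio = 0.00783 / 0.04081 = 0.1918.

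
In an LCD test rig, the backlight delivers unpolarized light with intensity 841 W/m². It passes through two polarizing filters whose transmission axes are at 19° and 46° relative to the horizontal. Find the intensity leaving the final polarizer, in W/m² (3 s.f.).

Unpolarized light through the first polarizer → I₁ = 841 W/m²/2 = 420.5 W/m², polarized at 19°.
I₂ = I₁ · cos²(27°) = 420.5 · 0.7939 = 333.8 W/m².

I ≈ 334 W/m²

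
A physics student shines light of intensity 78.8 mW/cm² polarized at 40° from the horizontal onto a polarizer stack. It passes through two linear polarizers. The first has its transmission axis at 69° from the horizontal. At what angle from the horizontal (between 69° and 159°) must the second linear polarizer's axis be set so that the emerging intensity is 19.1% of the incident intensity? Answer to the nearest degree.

By Malus's law, I₁ = I₀ cos²(69° − 40°) = I₀ cos²(29°) = 0.765 I₀.
Need I₂/I₀ = 0.191, so cos²(θ − 69°) = 0.191 / 0.765 = 0.2497.
θ − 69° = arccos(√0.2497) = 60.0°, giving θ ≈ 69 + 60.0 = 129.0°.

θ ≈ 129°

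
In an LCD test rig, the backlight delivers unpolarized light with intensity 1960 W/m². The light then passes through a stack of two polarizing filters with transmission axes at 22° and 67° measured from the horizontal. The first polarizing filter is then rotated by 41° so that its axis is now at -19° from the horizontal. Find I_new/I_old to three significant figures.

Before rotation:
Unpolarized light through the first polarizer → I₁ = ½ I₀, now polarized at 22°.
I₂ = I₁ cos²(67° − 22°) = 0.5 I₀ · cos²(45°) = 0.25 I₀.
After rotation:
Unpolarized light through the first polarizer → I₁ = ½ I₀, now polarized at -19°.
I₂ = I₁ cos²(67° + 19°) = 0.5 I₀ · cos²(86°) = 0.002433 I₀.
Ratio = 0.002433 / 0.25 = 0.009732.

I_new/I_old ≈ 0.00973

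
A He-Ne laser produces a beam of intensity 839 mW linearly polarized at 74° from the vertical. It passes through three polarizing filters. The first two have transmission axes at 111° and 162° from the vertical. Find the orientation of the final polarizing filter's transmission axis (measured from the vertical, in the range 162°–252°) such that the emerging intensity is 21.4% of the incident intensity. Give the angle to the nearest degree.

θ ≈ 185°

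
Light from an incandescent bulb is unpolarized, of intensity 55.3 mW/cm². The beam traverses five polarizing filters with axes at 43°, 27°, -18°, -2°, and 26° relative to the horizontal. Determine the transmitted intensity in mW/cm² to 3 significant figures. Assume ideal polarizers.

I ≈ 9.20 mW/cm²

Unpolarized light through the first polarizer → I₁ = 55.3 mW/cm²/2 = 27.65 mW/cm², polarized at 43°.
I₂ = I₁ · cos²(16°) = 27.65 · 0.924 = 25.55 mW/cm².
I₃ = I₂ · cos²(45°) = 25.55 · 0.5 = 12.77 mW/cm².
I₄ = I₃ · cos²(16°) = 12.77 · 0.924 = 11.8 mW/cm².
I₅ = I₄ · cos²(28°) = 11.8 · 0.7796 = 9.202 mW/cm².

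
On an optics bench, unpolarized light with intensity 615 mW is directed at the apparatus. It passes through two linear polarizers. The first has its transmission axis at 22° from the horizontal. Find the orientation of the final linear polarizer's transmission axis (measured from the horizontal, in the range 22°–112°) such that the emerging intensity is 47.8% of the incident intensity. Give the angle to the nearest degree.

Unpolarized light through the first polarizer → I₁ = ½ I₀, now polarized at 22°.
Need I₂/I₀ = 0.478, so cos²(θ − 22°) = 0.478 / 0.5 = 0.956.
θ − 22° = arccos(√0.956) = 12.1°, giving θ ≈ 22 + 12.1 = 34.1°.

θ ≈ 34°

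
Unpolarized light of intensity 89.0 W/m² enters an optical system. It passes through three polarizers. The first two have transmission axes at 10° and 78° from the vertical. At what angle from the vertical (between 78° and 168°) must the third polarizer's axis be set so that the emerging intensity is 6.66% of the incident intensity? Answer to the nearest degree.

θ ≈ 91°

Unpolarized light through the first polarizer → I₁ = ½ I₀, now polarized at 10°.
I₂ = I₁ cos²(78° − 10°) = 0.5 I₀ · cos²(68°) = 0.07017 I₀.
Need I₃/I₀ = 0.0666, so cos²(θ − 78°) = 0.0666 / 0.07017 = 0.9492.
θ − 78° = arccos(√0.9492) = 13.0°, giving θ ≈ 78 + 13.0 = 91.0°.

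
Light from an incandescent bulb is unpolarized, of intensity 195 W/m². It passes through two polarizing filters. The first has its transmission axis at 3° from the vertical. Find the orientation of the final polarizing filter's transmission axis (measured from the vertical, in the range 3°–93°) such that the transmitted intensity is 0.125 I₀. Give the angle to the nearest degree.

θ ≈ 63°

Unpolarized light through the first polarizer → I₁ = ½ I₀, now polarized at 3°.
Need I₂/I₀ = 0.125, so cos²(θ − 3°) = 0.125 / 0.5 = 0.25.
θ − 3° = arccos(√0.25) = 60.0°, giving θ ≈ 3 + 60.0 = 63.0°.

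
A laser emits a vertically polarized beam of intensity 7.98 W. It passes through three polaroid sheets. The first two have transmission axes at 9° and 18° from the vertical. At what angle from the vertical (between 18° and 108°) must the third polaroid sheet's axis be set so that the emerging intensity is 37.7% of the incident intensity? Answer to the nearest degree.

By Malus's law, I₁ = I₀ cos²(9° − 0°) = I₀ cos²(9°) = 0.9755 I₀.
I₂ = I₁ cos²(18° − 9°) = 0.9755 I₀ · cos²(9°) = 0.9517 I₀.
Need I₃/I₀ = 0.377, so cos²(θ − 18°) = 0.377 / 0.9517 = 0.3962.
θ − 18° = arccos(√0.3962) = 51.0°, giving θ ≈ 18 + 51.0 = 69.0°.

θ ≈ 69°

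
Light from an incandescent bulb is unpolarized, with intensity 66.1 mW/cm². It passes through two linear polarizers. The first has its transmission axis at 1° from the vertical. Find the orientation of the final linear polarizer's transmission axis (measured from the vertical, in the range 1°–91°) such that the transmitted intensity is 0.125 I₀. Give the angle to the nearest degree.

Unpolarized light through the first polarizer → I₁ = ½ I₀, now polarized at 1°.
Need I₂/I₀ = 0.125, so cos²(θ − 1°) = 0.125 / 0.5 = 0.25.
θ − 1° = arccos(√0.25) = 60.0°, giving θ ≈ 1 + 60.0 = 61.0°.

θ ≈ 61°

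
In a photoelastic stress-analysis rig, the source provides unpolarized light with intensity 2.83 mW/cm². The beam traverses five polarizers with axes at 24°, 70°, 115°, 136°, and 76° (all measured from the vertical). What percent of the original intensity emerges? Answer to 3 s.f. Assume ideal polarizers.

≈ 2.63%

Unpolarized light through the first polarizer → I₁ = 2.83 mW/cm²/2 = 1.415 mW/cm², polarized at 24°.
I₂ = I₁ · cos²(46°) = 1.415 · 0.4826 = 0.6828 mW/cm².
I₃ = I₂ · cos²(45°) = 0.6828 · 0.5 = 0.3414 mW/cm².
I₄ = I₃ · cos²(21°) = 0.3414 · 0.8716 = 0.2976 mW/cm².
I₅ = I₄ · cos²(60°) = 0.2976 · 0.25 = 0.07439 mW/cm².
That is 2.629% of the incident intensity.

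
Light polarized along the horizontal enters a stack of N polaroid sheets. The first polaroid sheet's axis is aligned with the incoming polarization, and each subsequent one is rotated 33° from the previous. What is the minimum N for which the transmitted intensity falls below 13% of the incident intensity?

N = 7

First polarizer is aligned with the polarization: full transmission.
Each further stage multiplies by cos²(33°) = 0.7034.
After N polarizers: T = 0.7034^(N−1). Require T < 0.13 ⇒ N−1 > ln(0.13)/ln(0.7034) = 5.80, so N−1 ≥ 6 and N = 7.
Check: N=7 gives T = 0.1211 < 0.13; N=6 gives T = 0.1722.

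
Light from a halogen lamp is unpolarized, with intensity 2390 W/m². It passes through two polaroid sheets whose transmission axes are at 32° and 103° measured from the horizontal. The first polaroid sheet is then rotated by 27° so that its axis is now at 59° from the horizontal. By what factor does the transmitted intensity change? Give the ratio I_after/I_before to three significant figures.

I_new/I_old ≈ 4.88

Before rotation:
Unpolarized light through the first polarizer → I₁ = ½ I₀, now polarized at 32°.
I₂ = I₁ cos²(103° − 32°) = 0.5 I₀ · cos²(71°) = 0.053 I₀.
After rotation:
Unpolarized light through the first polarizer → I₁ = ½ I₀, now polarized at 59°.
I₂ = I₁ cos²(103° − 59°) = 0.5 I₀ · cos²(44°) = 0.2587 I₀.
Ratio = 0.2587 / 0.053 = 4.882.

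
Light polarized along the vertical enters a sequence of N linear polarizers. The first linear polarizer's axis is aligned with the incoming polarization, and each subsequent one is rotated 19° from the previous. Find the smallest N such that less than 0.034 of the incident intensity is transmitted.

N = 32

First polarizer is aligned with the polarization: full transmission.
Each further stage multiplies by cos²(19°) = 0.894.
After N polarizers: T = 0.894^(N−1). Require T < 0.034 ⇒ N−1 > ln(0.034)/ln(0.894) = 30.18, so N−1 ≥ 31 and N = 32.
Check: N=32 gives T = 0.03101 < 0.034; N=31 gives T = 0.03469.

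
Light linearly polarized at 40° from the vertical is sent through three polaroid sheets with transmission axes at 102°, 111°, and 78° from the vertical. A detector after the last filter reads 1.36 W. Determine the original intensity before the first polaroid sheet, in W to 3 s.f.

By Malus's law, I₁ = I₀ cos²(102° − 40°) = I₀ cos²(62°) = 0.2204 I₀.
I₂ = I₁ cos²(111° − 102°) = 0.2204 I₀ · cos²(9°) = 0.215 I₀.
I₃ = I₂ cos²(78° − 111°) = 0.215 I₀ · cos²(33°) = 0.1512 I₀.
So 1.36 W = 0.1512 I₀, giving I₀ = 1.36/0.1512 = 8.993 W.

I₀ ≈ 8.99 W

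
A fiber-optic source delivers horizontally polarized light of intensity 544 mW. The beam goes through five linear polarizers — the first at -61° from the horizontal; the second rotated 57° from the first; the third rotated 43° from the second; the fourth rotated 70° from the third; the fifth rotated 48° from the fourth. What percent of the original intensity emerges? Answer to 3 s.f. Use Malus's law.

By Malus's law, I₁ = 544 mW · cos²(61°) = 127.9 mW.
I₂ = I₁ · cos²(57°) = 127.9 · 0.2966 = 37.93 mW.
I₃ = I₂ · cos²(43°) = 37.93 · 0.5349 = 20.29 mW.
I₄ = I₃ · cos²(70°) = 20.29 · 0.117 = 2.373 mW.
I₅ = I₄ · cos²(48°) = 2.373 · 0.4477 = 1.063 mW.
That is 0.1953% of the incident intensity.

≈ 0.195%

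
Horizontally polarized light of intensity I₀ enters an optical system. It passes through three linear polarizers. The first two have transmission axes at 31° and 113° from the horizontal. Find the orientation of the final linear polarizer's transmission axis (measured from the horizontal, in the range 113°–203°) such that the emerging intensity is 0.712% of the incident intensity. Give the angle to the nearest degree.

By Malus's law, I₁ = I₀ cos²(31° − 0°) = I₀ cos²(31°) = 0.7347 I₀.
I₂ = I₁ cos²(113° − 31°) = 0.7347 I₀ · cos²(82°) = 0.01423 I₀.
Need I₃/I₀ = 0.00712, so cos²(θ − 113°) = 0.00712 / 0.01423 = 0.5003.
θ − 113° = arccos(√0.5003) = 45.0°, giving θ ≈ 113 + 45.0 = 158.0°.

θ ≈ 158°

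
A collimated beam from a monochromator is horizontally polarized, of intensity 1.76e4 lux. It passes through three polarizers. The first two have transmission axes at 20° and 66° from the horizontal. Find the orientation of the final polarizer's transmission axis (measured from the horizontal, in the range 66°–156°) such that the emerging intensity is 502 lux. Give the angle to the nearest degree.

θ ≈ 141°

I₁ = I₀ cos²(20° − 0°) = I₀ cos²(20°) = 0.883 I₀.
I₂ = I₁ cos²(66° − 20°) = 0.883 I₀ · cos²(46°) = 0.4261 I₀.
Target fraction: 502 / 1.76e4 lux = 0.02852 of I₀.
Need I₃/I₀ = 0.02852, so cos²(θ − 66°) = 0.02852 / 0.4261 = 0.06694.
θ − 66° = arccos(√0.06694) = 75.0°, giving θ ≈ 66 + 75.0 = 141.0°.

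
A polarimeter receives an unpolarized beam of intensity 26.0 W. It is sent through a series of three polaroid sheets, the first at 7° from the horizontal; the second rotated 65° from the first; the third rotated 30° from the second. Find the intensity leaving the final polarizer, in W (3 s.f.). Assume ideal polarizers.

Unpolarized light through the first polarizer → I₁ = 26.0 W/2 = 13 W, polarized at 7°.
I₂ = I₁ · cos²(65°) = 13 · 0.1786 = 2.322 W.
I₃ = I₂ · cos²(30°) = 2.322 · 0.75 = 1.741 W.

I ≈ 1.74 W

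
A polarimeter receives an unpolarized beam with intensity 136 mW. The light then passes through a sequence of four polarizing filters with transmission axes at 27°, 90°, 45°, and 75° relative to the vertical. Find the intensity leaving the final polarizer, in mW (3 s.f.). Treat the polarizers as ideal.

I ≈ 5.26 mW

Unpolarized light through the first polarizer → I₁ = 136 mW/2 = 68 mW, polarized at 27°.
I₂ = I₁ · cos²(63°) = 68 · 0.2061 = 14.02 mW.
I₃ = I₂ · cos²(45°) = 14.02 · 0.5 = 7.008 mW.
I₄ = I₃ · cos²(30°) = 7.008 · 0.75 = 5.256 mW.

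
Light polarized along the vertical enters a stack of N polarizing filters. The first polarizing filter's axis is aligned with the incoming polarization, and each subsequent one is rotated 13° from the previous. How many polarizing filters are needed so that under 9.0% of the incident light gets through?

First polarizer is aligned with the polarization: full transmission.
Each further stage multiplies by cos²(13°) = 0.9494.
After N polarizers: T = 0.9494^(N−1). Require T < 0.090 ⇒ N−1 > ln(0.090)/ln(0.9494) = 46.37, so N−1 ≥ 47 and N = 48.
Check: N=48 gives T = 0.08711 < 0.090; N=47 gives T = 0.09175.

N = 48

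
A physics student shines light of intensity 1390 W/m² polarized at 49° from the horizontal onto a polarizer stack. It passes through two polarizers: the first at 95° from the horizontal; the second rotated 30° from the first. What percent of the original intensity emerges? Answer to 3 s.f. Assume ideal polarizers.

≈ 36.2%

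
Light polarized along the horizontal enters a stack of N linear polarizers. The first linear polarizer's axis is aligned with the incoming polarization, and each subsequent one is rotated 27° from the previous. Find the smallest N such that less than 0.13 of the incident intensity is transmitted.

N = 10

First polarizer is aligned with the polarization: full transmission.
Each further stage multiplies by cos²(27°) = 0.7939.
After N polarizers: T = 0.7939^(N−1). Require T < 0.13 ⇒ N−1 > ln(0.13)/ln(0.7939) = 8.84, so N−1 ≥ 9 and N = 10.
Check: N=10 gives T = 0.1253 < 0.13; N=9 gives T = 0.1578.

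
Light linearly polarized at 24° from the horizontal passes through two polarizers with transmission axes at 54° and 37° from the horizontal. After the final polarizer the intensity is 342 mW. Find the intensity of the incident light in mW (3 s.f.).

By Malus's law, I₁ = I₀ cos²(54° − 24°) = I₀ cos²(30°) = 0.75 I₀.
I₂ = I₁ cos²(37° − 54°) = 0.75 I₀ · cos²(17°) = 0.6859 I₀.
So 342 mW = 0.6859 I₀, giving I₀ = 342/0.6859 = 498.6 mW.

I₀ ≈ 499 mW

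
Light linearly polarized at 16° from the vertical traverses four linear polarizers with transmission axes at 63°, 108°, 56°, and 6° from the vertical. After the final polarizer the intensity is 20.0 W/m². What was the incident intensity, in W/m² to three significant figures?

I₀ ≈ 549 W/m²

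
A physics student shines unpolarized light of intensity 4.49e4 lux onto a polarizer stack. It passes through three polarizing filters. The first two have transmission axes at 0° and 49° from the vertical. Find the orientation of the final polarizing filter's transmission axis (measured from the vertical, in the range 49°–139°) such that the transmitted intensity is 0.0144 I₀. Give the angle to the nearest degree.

Unpolarized light through the first polarizer → I₁ = ½ I₀, now polarized at 0°.
I₂ = I₁ cos²(49° − 0°) = 0.5 I₀ · cos²(49°) = 0.2152 I₀.
Need I₃/I₀ = 0.0144, so cos²(θ − 49°) = 0.0144 / 0.2152 = 0.06691.
θ − 49° = arccos(√0.06691) = 75.0°, giving θ ≈ 49 + 75.0 = 124.0°.

θ ≈ 124°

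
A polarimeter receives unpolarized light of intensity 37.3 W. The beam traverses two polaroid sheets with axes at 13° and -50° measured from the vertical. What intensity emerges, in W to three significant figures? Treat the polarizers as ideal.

Unpolarized light through the first polarizer → I₁ = 37.3 W/2 = 18.65 W, polarized at 13°.
I₂ = I₁ · cos²(63°) = 18.65 · 0.2061 = 3.844 W.

I ≈ 3.84 W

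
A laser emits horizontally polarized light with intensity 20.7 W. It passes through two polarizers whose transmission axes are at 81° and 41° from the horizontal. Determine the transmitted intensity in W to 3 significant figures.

By Malus's law, I₁ = 20.7 W · cos²(81°) = 0.5066 W.
I₂ = I₁ · cos²(40°) = 0.5066 · 0.5868 = 0.2973 W.

I ≈ 0.297 W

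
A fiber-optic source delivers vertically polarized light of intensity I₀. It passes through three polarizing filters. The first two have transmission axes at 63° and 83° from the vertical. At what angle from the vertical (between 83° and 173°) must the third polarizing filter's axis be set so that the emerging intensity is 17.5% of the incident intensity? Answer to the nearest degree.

θ ≈ 94°

By Malus's law, I₁ = I₀ cos²(63° − 0°) = I₀ cos²(63°) = 0.2061 I₀.
I₂ = I₁ cos²(83° − 63°) = 0.2061 I₀ · cos²(20°) = 0.182 I₀.
Need I₃/I₀ = 0.175, so cos²(θ − 83°) = 0.175 / 0.182 = 0.9616.
θ − 83° = arccos(√0.9616) = 11.3°, giving θ ≈ 83 + 11.3 = 94.3°.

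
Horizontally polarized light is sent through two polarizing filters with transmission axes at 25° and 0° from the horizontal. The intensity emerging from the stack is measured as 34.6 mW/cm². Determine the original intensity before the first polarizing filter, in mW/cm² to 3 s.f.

By Malus's law, I₁ = I₀ cos²(25° − 0°) = I₀ cos²(25°) = 0.8214 I₀.
I₂ = I₁ cos²(0° − 25°) = 0.8214 I₀ · cos²(25°) = 0.6747 I₀.
So 34.6 mW/cm² = 0.6747 I₀, giving I₀ = 34.6/0.6747 = 51.28 mW/cm².

I₀ ≈ 51.3 mW/cm²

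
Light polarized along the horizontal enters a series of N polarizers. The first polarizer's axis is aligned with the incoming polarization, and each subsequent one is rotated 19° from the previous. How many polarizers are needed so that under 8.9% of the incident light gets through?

N = 23

First polarizer is aligned with the polarization: full transmission.
Each further stage multiplies by cos²(19°) = 0.894.
After N polarizers: T = 0.894^(N−1). Require T < 0.089 ⇒ N−1 > ln(0.089)/ln(0.894) = 21.59, so N−1 ≥ 22 and N = 23.
Check: N=23 gives T = 0.08501 < 0.089; N=22 gives T = 0.09509.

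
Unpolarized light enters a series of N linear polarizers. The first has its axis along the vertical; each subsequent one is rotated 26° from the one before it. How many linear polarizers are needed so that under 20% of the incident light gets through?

First polarizer halves the unpolarized light: factor 1/2.
Each further stage multiplies by cos²(26°) = 0.8078.
After N polarizers: T = 0.5·0.8078^(N−1). Require T < 0.20 ⇒ N−1 > ln(0.20/0.5)/ln(0.8078) = 4.29, so N−1 ≥ 5 and N = 6.
Check: N=6 gives T = 0.172 < 0.20; N=5 gives T = 0.2129.

N = 6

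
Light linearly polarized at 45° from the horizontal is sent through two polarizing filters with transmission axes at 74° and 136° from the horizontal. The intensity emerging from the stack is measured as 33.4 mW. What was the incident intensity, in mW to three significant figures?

I₁ = I₀ cos²(74° − 45°) = I₀ cos²(29°) = 0.765 I₀.
I₂ = I₁ cos²(136° − 74°) = 0.765 I₀ · cos²(62°) = 0.1686 I₀.
So 33.4 mW = 0.1686 I₀, giving I₀ = 33.4/0.1686 = 198.1 mW.

I₀ ≈ 198 mW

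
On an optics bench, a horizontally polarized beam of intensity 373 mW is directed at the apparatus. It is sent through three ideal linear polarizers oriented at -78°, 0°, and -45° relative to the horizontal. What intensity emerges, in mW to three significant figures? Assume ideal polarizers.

I₁ = 373 mW · cos²(78°) = 16.12 mW.
I₂ = I₁ · cos²(78°) = 16.12 · 0.04323 = 0.697 mW.
I₃ = I₂ · cos²(45°) = 0.697 · 0.5 = 0.3485 mW.

I ≈ 0.348 mW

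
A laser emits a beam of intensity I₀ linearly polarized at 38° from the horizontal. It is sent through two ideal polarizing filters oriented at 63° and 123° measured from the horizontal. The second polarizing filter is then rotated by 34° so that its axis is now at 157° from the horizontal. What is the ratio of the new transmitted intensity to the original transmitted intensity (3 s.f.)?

I_new/I_old ≈ 0.0195

Before rotation:
I₁ = I₀ cos²(63° − 38°) = I₀ cos²(25°) = 0.8214 I₀.
I₂ = I₁ cos²(123° − 63°) = 0.8214 I₀ · cos²(60°) = 0.2053 I₀.
After rotation:
I₁ = I₀ cos²(63° − 38°) = I₀ cos²(25°) = 0.8214 I₀.
Angle between axes 1 and 2: 86°. I₂ = 0.8214 I₀ · cos²(86°) = 0.003997 I₀.
Ratio = 0.003997 / 0.2053 = 0.01946.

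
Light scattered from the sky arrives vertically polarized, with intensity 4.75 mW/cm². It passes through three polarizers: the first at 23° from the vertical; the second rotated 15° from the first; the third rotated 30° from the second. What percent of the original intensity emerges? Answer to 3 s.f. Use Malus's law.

By Malus's law, I₁ = 4.75 mW/cm² · cos²(23°) = 4.025 mW/cm².
I₂ = I₁ · cos²(15°) = 4.025 · 0.933 = 3.755 mW/cm².
I₃ = I₂ · cos²(30°) = 3.755 · 0.75 = 2.816 mW/cm².
That is 59.29% of the incident intensity.

≈ 59.3%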